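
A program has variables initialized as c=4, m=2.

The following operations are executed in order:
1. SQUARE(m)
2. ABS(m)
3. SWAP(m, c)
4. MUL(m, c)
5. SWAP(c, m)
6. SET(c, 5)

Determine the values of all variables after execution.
{c: 5, m: 4}

Step-by-step execution:
Initial: c=4, m=2
After step 1 (SQUARE(m)): c=4, m=4
After step 2 (ABS(m)): c=4, m=4
After step 3 (SWAP(m, c)): c=4, m=4
After step 4 (MUL(m, c)): c=4, m=16
After step 5 (SWAP(c, m)): c=16, m=4
After step 6 (SET(c, 5)): c=5, m=4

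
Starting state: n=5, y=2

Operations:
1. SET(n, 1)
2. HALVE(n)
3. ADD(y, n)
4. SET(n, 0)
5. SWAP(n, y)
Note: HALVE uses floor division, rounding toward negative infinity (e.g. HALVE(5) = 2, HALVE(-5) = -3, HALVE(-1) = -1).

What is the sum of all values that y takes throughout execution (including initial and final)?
10

Values of y at each step:
Initial: y = 2
After step 1: y = 2
After step 2: y = 2
After step 3: y = 2
After step 4: y = 2
After step 5: y = 0
Sum = 2 + 2 + 2 + 2 + 2 + 0 = 10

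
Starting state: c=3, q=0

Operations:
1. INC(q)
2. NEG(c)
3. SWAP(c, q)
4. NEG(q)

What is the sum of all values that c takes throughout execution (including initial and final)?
5

Values of c at each step:
Initial: c = 3
After step 1: c = 3
After step 2: c = -3
After step 3: c = 1
After step 4: c = 1
Sum = 3 + 3 + -3 + 1 + 1 = 5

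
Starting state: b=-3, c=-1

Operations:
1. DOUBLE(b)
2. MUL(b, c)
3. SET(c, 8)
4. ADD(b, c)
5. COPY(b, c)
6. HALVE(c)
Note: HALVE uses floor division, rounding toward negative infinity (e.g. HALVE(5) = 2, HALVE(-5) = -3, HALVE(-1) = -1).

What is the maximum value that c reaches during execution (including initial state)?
8

Values of c at each step:
Initial: c = -1
After step 1: c = -1
After step 2: c = -1
After step 3: c = 8 ← maximum
After step 4: c = 8
After step 5: c = 8
After step 6: c = 4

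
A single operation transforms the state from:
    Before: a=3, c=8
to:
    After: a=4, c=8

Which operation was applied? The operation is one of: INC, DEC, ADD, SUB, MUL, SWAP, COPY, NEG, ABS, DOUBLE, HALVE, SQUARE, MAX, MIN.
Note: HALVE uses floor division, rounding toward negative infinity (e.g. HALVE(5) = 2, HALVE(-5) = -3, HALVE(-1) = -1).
INC(a)

Analyzing the change:
Before: a=3, c=8
After: a=4, c=8
Variable a changed from 3 to 4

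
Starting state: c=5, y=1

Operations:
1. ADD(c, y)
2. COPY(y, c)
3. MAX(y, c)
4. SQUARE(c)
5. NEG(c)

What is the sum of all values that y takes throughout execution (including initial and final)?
26

Values of y at each step:
Initial: y = 1
After step 1: y = 1
After step 2: y = 6
After step 3: y = 6
After step 4: y = 6
After step 5: y = 6
Sum = 1 + 1 + 6 + 6 + 6 + 6 = 26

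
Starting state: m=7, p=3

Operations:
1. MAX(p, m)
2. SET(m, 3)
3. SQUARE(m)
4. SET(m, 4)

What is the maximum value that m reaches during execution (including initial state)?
9

Values of m at each step:
Initial: m = 7
After step 1: m = 7
After step 2: m = 3
After step 3: m = 9 ← maximum
After step 4: m = 4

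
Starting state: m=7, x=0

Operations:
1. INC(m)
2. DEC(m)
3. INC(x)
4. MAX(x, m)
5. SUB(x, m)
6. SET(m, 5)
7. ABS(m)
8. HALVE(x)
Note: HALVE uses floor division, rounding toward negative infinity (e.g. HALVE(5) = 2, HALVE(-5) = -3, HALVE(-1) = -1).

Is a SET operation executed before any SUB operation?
No

First SET: step 6
First SUB: step 5
Since 6 > 5, SUB comes first.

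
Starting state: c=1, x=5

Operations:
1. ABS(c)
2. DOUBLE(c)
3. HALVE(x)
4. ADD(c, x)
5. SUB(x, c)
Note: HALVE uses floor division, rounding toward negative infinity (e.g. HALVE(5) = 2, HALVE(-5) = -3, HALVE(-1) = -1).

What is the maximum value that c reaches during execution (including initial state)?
4

Values of c at each step:
Initial: c = 1
After step 1: c = 1
After step 2: c = 2
After step 3: c = 2
After step 4: c = 4 ← maximum
After step 5: c = 4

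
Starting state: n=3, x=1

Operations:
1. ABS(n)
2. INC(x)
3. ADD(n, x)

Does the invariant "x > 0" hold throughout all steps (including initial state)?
Yes

The invariant holds at every step.

State at each step:
Initial: n=3, x=1
After step 1: n=3, x=1
After step 2: n=3, x=2
After step 3: n=5, x=2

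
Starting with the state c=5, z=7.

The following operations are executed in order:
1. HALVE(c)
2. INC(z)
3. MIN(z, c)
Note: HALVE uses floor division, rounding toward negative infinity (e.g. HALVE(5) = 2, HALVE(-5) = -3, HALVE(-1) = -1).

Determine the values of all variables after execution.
{c: 2, z: 2}

Step-by-step execution:
Initial: c=5, z=7
After step 1 (HALVE(c)): c=2, z=7
After step 2 (INC(z)): c=2, z=8
After step 3 (MIN(z, c)): c=2, z=2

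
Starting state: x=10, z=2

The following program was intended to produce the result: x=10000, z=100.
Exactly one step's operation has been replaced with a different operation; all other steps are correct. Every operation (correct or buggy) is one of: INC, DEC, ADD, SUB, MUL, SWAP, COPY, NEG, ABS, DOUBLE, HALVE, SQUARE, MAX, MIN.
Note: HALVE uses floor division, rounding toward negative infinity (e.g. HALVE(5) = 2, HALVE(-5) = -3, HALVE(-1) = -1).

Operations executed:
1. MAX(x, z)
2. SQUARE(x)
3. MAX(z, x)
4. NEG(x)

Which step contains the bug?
Step 4

Trace with buggy code:
Initial: x=10, z=2
After step 1: x=10, z=2
After step 2: x=100, z=2
After step 3: x=100, z=100
After step 4: x=-100, z=100
Actual final x=-100, z=100 ≠ expected x=10000, z=100.
Step 4 is the only position where a single-operation replacement can produce the expected result.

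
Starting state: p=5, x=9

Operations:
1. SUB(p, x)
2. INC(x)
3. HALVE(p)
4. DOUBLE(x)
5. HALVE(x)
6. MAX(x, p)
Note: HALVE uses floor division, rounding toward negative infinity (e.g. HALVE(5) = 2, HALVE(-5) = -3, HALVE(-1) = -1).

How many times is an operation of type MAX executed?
1

Counting MAX operations:
Step 6: MAX(x, p) ← MAX
Total: 1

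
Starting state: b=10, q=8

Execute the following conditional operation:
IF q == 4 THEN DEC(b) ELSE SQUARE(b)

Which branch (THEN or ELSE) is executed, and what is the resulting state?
Branch: ELSE, Final state: b=100, q=8

Evaluating condition: q == 4
q = 8
Condition is False, so ELSE branch executes
After SQUARE(b): b=100, q=8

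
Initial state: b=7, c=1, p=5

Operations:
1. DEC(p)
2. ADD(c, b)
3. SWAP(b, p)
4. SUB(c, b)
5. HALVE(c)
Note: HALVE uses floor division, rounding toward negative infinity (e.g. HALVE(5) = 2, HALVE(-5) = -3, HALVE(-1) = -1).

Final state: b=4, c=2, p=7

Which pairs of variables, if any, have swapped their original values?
None

Comparing initial and final values:
b: 7 → 4
c: 1 → 2
p: 5 → 7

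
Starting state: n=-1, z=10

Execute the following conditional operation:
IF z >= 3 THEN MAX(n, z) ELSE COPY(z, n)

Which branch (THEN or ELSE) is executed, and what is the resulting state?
Branch: THEN, Final state: n=10, z=10

Evaluating condition: z >= 3
z = 10
Condition is True, so THEN branch executes
After MAX(n, z): n=10, z=10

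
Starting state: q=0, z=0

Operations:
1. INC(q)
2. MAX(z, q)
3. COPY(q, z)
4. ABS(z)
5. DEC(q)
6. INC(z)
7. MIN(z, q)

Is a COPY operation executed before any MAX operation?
No

First COPY: step 3
First MAX: step 2
Since 3 > 2, MAX comes first.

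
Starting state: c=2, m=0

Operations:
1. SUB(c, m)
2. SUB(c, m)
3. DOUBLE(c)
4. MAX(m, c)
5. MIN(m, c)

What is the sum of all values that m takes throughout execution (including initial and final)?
8

Values of m at each step:
Initial: m = 0
After step 1: m = 0
After step 2: m = 0
After step 3: m = 0
After step 4: m = 4
After step 5: m = 4
Sum = 0 + 0 + 0 + 0 + 4 + 4 = 8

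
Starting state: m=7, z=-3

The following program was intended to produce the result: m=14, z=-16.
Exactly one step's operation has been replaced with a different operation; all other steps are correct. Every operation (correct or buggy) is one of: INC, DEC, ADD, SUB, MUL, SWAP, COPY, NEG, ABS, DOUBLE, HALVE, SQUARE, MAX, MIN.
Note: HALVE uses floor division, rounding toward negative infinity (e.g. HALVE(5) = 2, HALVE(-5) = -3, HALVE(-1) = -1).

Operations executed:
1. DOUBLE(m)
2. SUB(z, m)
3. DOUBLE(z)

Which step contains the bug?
Step 3

Trace with buggy code:
Initial: m=7, z=-3
After step 1: m=14, z=-3
After step 2: m=14, z=-17
After step 3: m=14, z=-34
Actual final m=14, z=-34 ≠ expected m=14, z=-16.
Step 3 is the only position where a single-operation replacement can produce the expected result.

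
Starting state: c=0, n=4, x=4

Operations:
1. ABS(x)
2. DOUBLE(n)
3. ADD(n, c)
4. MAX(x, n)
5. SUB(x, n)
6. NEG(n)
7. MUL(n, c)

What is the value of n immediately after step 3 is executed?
n = 8

Tracing n through execution:
Initial: n = 4
After step 1 (ABS(x)): n = 4
After step 2 (DOUBLE(n)): n = 8
After step 3 (ADD(n, c)): n = 8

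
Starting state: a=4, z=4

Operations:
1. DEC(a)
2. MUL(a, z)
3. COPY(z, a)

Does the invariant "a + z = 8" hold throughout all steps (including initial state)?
No, violated after step 1

The invariant is violated after step 1.

State at each step:
Initial: a=4, z=4
After step 1: a=3, z=4
After step 2: a=12, z=4
After step 3: a=12, z=12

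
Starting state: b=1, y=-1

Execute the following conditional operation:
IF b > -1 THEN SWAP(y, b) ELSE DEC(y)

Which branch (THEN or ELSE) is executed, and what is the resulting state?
Branch: THEN, Final state: b=-1, y=1

Evaluating condition: b > -1
b = 1
Condition is True, so THEN branch executes
After SWAP(y, b): b=-1, y=1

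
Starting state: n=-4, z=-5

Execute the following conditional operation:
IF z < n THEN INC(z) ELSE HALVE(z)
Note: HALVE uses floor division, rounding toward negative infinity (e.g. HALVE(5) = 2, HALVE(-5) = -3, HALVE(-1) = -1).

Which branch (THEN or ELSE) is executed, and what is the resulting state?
Branch: THEN, Final state: n=-4, z=-4

Evaluating condition: z < n
z = -5, n = -4
Condition is True, so THEN branch executes
After INC(z): n=-4, z=-4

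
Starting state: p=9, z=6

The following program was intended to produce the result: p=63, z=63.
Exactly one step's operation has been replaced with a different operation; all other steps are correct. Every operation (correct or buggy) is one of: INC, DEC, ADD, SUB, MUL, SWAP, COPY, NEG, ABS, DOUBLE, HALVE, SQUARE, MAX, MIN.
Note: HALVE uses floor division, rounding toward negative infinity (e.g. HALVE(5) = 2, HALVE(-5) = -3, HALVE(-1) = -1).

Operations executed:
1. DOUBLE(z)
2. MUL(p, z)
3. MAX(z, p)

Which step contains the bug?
Step 1

Trace with buggy code:
Initial: p=9, z=6
After step 1: p=9, z=12
After step 2: p=108, z=12
After step 3: p=108, z=108
Actual final p=108, z=108 ≠ expected p=63, z=63.
Step 1 is the only position where a single-operation replacement can produce the expected result.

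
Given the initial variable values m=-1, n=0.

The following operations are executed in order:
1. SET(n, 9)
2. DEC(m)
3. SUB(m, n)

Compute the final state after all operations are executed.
{m: -11, n: 9}

Step-by-step execution:
Initial: m=-1, n=0
After step 1 (SET(n, 9)): m=-1, n=9
After step 2 (DEC(m)): m=-2, n=9
After step 3 (SUB(m, n)): m=-11, n=9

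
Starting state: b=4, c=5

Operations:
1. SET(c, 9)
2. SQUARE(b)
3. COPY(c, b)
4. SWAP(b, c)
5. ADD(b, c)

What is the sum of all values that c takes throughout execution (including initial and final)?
71

Values of c at each step:
Initial: c = 5
After step 1: c = 9
After step 2: c = 9
After step 3: c = 16
After step 4: c = 16
After step 5: c = 16
Sum = 5 + 9 + 9 + 16 + 16 + 16 = 71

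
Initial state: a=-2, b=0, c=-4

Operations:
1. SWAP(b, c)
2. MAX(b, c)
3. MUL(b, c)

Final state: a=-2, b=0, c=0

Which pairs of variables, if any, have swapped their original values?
None

Comparing initial and final values:
a: -2 → -2
c: -4 → 0
b: 0 → 0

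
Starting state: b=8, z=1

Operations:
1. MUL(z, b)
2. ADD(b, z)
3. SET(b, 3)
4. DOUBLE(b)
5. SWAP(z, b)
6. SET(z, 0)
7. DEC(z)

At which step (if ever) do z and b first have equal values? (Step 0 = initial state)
Step 1

z and b first become equal after step 1.

Comparing values at each step:
Initial: z=1, b=8
After step 1: z=8, b=8 ← equal!
After step 2: z=8, b=16
After step 3: z=8, b=3
After step 4: z=8, b=6
After step 5: z=6, b=8
After step 6: z=0, b=8
After step 7: z=-1, b=8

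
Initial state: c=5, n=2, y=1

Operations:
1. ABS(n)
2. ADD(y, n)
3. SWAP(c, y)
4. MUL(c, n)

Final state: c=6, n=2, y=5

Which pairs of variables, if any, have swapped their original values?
None

Comparing initial and final values:
y: 1 → 5
c: 5 → 6
n: 2 → 2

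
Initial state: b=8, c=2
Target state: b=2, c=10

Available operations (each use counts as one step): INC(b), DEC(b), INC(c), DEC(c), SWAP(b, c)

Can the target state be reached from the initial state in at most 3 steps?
Yes

Path (3 steps): INC(b) → INC(b) → SWAP(b, c)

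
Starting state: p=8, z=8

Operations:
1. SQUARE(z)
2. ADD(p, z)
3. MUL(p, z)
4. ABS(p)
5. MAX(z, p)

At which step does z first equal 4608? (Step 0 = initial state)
Step 5

Tracing z:
Initial: z = 8
After step 1: z = 64
After step 2: z = 64
After step 3: z = 64
After step 4: z = 64
After step 5: z = 4608 ← first occurrence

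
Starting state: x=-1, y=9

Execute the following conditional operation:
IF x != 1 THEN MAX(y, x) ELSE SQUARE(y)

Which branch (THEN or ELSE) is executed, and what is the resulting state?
Branch: THEN, Final state: x=-1, y=9

Evaluating condition: x != 1
x = -1
Condition is True, so THEN branch executes
After MAX(y, x): x=-1, y=9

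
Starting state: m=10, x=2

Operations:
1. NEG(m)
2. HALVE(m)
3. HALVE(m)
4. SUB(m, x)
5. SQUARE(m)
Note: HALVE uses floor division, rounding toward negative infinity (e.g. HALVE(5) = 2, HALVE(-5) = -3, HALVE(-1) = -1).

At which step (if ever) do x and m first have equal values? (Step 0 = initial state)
Never

x and m never become equal during execution.

Comparing values at each step:
Initial: x=2, m=10
After step 1: x=2, m=-10
After step 2: x=2, m=-5
After step 3: x=2, m=-3
After step 4: x=2, m=-5
After step 5: x=2, m=25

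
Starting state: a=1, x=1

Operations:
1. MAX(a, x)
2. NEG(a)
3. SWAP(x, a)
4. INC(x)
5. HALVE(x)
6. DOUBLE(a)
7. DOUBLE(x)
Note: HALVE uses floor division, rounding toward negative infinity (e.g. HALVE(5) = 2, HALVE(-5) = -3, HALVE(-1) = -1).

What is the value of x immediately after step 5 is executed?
x = 0

Tracing x through execution:
Initial: x = 1
After step 1 (MAX(a, x)): x = 1
After step 2 (NEG(a)): x = 1
After step 3 (SWAP(x, a)): x = -1
After step 4 (INC(x)): x = 0
After step 5 (HALVE(x)): x = 0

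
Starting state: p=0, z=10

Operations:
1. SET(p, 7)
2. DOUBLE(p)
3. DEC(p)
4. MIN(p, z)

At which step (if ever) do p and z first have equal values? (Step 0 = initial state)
Step 4

p and z first become equal after step 4.

Comparing values at each step:
Initial: p=0, z=10
After step 1: p=7, z=10
After step 2: p=14, z=10
After step 3: p=13, z=10
After step 4: p=10, z=10 ← equal!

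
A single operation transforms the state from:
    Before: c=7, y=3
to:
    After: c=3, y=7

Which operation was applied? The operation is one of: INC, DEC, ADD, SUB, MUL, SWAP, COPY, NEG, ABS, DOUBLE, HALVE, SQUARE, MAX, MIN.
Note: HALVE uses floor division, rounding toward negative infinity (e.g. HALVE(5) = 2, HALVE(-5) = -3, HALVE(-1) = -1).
SWAP(c, y)

Analyzing the change:
Before: c=7, y=3
After: c=3, y=7
Variable c changed from 7 to 3
Variable y changed from 3 to 7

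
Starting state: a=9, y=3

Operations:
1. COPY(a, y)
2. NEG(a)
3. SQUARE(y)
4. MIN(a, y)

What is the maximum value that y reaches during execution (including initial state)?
9

Values of y at each step:
Initial: y = 3
After step 1: y = 3
After step 2: y = 3
After step 3: y = 9 ← maximum
After step 4: y = 9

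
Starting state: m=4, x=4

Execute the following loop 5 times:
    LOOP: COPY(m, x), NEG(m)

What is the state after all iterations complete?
m=-4, x=4

Iteration trace:
Start: m=4, x=4
After iteration 1: m=-4, x=4
After iteration 2: m=-4, x=4
After iteration 3: m=-4, x=4
After iteration 4: m=-4, x=4
After iteration 5: m=-4, x=4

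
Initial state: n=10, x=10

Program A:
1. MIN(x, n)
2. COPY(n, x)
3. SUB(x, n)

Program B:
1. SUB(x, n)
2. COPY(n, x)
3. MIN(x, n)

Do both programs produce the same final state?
No

Program A final state: n=10, x=0
Program B final state: n=0, x=0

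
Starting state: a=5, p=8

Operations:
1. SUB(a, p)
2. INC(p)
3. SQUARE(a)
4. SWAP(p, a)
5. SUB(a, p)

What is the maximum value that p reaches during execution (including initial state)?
9

Values of p at each step:
Initial: p = 8
After step 1: p = 8
After step 2: p = 9 ← maximum
After step 3: p = 9
After step 4: p = 9
After step 5: p = 9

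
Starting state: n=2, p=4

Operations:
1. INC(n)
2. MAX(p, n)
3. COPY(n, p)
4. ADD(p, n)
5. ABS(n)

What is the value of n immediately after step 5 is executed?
n = 4

Tracing n through execution:
Initial: n = 2
After step 1 (INC(n)): n = 3
After step 2 (MAX(p, n)): n = 3
After step 3 (COPY(n, p)): n = 4
After step 4 (ADD(p, n)): n = 4
After step 5 (ABS(n)): n = 4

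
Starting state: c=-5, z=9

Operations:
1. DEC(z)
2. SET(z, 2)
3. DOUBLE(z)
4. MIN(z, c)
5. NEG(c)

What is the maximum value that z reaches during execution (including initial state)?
9

Values of z at each step:
Initial: z = 9 ← maximum
After step 1: z = 8
After step 2: z = 2
After step 3: z = 4
After step 4: z = -5
After step 5: z = -5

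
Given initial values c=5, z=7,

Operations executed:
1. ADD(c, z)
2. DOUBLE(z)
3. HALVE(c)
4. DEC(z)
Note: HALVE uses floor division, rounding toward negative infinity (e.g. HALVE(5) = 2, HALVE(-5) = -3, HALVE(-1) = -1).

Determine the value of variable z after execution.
z = 13

Tracing execution:
Step 1: ADD(c, z) → z = 7
Step 2: DOUBLE(z) → z = 14
Step 3: HALVE(c) → z = 14
Step 4: DEC(z) → z = 13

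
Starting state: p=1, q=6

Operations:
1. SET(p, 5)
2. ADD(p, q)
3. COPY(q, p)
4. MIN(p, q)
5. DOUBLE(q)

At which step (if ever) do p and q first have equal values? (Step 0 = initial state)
Step 3

p and q first become equal after step 3.

Comparing values at each step:
Initial: p=1, q=6
After step 1: p=5, q=6
After step 2: p=11, q=6
After step 3: p=11, q=11 ← equal!
After step 4: p=11, q=11 ← equal!
After step 5: p=11, q=22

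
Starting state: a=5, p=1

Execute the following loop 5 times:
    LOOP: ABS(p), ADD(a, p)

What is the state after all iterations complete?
a=10, p=1

Iteration trace:
Start: a=5, p=1
After iteration 1: a=6, p=1
After iteration 2: a=7, p=1
After iteration 3: a=8, p=1
After iteration 4: a=9, p=1
After iteration 5: a=10, p=1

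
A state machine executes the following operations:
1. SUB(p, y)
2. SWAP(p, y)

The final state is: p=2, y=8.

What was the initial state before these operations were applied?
p=10, y=2

Working backwards:
Final state: p=2, y=8
Before step 2 (SWAP(p, y)): p=8, y=2
Before step 1 (SUB(p, y)): p=10, y=2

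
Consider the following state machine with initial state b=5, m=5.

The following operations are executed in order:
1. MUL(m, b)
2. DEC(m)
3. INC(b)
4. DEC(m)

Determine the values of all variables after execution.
{b: 6, m: 23}

Step-by-step execution:
Initial: b=5, m=5
After step 1 (MUL(m, b)): b=5, m=25
After step 2 (DEC(m)): b=5, m=24
After step 3 (INC(b)): b=6, m=24
After step 4 (DEC(m)): b=6, m=23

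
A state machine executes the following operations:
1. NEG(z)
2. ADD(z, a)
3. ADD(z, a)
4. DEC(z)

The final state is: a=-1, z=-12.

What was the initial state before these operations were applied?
a=-1, z=9

Working backwards:
Final state: a=-1, z=-12
Before step 4 (DEC(z)): a=-1, z=-11
Before step 3 (ADD(z, a)): a=-1, z=-10
Before step 2 (ADD(z, a)): a=-1, z=-9
Before step 1 (NEG(z)): a=-1, z=9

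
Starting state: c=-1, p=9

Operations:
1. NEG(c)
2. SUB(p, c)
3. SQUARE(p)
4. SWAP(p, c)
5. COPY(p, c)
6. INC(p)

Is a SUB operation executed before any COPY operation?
Yes

First SUB: step 2
First COPY: step 5
Since 2 < 5, SUB comes first.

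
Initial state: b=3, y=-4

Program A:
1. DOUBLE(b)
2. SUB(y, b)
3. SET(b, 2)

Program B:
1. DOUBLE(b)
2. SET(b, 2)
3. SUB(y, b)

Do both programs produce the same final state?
No

Program A final state: b=2, y=-10
Program B final state: b=2, y=-6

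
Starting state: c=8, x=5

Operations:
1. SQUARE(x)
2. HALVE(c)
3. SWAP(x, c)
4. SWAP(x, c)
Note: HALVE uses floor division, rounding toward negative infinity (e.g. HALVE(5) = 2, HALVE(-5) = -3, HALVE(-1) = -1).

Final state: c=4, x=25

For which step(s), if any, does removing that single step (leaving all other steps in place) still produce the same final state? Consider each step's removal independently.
None - removing any single step changes the final result

Testing removal of each single step:
Without step 1: final = c=4, x=5 (different)
Without step 2: final = c=8, x=25 (different)
Without step 3: final = c=25, x=4 (different)
Without step 4: final = c=25, x=4 (different)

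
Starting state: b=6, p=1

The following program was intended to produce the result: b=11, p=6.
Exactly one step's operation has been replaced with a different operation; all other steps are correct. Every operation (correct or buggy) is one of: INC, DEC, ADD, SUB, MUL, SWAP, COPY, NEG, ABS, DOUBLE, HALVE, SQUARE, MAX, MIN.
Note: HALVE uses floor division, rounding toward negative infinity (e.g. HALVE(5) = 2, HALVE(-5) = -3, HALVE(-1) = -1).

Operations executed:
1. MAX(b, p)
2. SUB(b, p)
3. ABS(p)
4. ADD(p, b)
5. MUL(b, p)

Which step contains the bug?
Step 5

Trace with buggy code:
Initial: b=6, p=1
After step 1: b=6, p=1
After step 2: b=5, p=1
After step 3: b=5, p=1
After step 4: b=5, p=6
After step 5: b=30, p=6
Actual final b=30, p=6 ≠ expected b=11, p=6.
Step 5 is the only position where a single-operation replacement can produce the expected result.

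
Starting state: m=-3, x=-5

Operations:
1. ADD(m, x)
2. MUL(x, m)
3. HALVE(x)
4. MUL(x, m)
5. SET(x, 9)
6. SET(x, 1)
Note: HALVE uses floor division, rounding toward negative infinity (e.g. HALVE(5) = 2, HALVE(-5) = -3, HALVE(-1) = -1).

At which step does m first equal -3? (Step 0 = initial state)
Step 0

Tracing m:
Initial: m = -3 ← first occurrence
After step 1: m = -8
After step 2: m = -8
After step 3: m = -8
After step 4: m = -8
After step 5: m = -8
After step 6: m = -8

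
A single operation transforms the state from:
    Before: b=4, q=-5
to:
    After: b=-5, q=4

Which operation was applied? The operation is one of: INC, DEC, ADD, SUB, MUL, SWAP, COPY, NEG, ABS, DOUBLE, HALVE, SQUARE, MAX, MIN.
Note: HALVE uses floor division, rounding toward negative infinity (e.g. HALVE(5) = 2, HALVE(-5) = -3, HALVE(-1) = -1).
SWAP(b, q)

Analyzing the change:
Before: b=4, q=-5
After: b=-5, q=4
Variable b changed from 4 to -5
Variable q changed from -5 to 4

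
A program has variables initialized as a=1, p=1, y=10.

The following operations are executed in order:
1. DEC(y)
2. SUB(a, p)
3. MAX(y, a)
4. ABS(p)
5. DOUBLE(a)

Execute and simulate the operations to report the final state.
{a: 0, p: 1, y: 9}

Step-by-step execution:
Initial: a=1, p=1, y=10
After step 1 (DEC(y)): a=1, p=1, y=9
After step 2 (SUB(a, p)): a=0, p=1, y=9
After step 3 (MAX(y, a)): a=0, p=1, y=9
After step 4 (ABS(p)): a=0, p=1, y=9
After step 5 (DOUBLE(a)): a=0, p=1, y=9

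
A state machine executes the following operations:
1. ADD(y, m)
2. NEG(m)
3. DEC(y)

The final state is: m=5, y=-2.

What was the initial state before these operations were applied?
m=-5, y=4

Working backwards:
Final state: m=5, y=-2
Before step 3 (DEC(y)): m=5, y=-1
Before step 2 (NEG(m)): m=-5, y=-1
Before step 1 (ADD(y, m)): m=-5, y=4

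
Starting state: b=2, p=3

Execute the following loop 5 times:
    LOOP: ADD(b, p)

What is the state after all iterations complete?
b=17, p=3

Iteration trace:
Start: b=2, p=3
After iteration 1: b=5, p=3
After iteration 2: b=8, p=3
After iteration 3: b=11, p=3
After iteration 4: b=14, p=3
After iteration 5: b=17, p=3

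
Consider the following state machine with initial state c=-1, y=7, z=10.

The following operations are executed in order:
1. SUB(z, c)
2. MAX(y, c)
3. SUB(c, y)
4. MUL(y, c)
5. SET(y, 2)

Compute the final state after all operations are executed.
{c: -8, y: 2, z: 11}

Step-by-step execution:
Initial: c=-1, y=7, z=10
After step 1 (SUB(z, c)): c=-1, y=7, z=11
After step 2 (MAX(y, c)): c=-1, y=7, z=11
After step 3 (SUB(c, y)): c=-8, y=7, z=11
After step 4 (MUL(y, c)): c=-8, y=-56, z=11
After step 5 (SET(y, 2)): c=-8, y=2, z=11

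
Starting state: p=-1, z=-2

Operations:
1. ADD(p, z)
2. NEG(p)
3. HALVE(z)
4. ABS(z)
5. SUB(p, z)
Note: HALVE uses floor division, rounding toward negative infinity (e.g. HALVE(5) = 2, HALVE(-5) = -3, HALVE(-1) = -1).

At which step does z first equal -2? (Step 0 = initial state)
Step 0

Tracing z:
Initial: z = -2 ← first occurrence
After step 1: z = -2
After step 2: z = -2
After step 3: z = -1
After step 4: z = 1
After step 5: z = 1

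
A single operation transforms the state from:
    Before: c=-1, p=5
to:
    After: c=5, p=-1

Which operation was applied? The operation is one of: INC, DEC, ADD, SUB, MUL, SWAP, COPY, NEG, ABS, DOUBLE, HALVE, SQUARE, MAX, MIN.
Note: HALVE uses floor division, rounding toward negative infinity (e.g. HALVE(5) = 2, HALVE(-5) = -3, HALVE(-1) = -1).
SWAP(p, c)

Analyzing the change:
Before: c=-1, p=5
After: c=5, p=-1
Variable p changed from 5 to -1
Variable c changed from -1 to 5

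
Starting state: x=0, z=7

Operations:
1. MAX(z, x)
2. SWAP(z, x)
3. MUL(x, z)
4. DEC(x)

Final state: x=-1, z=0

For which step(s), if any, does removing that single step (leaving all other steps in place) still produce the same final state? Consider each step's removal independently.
Step(s) 1

Testing removal of each single step:
Without step 1: final = x=-1, z=0 (same)
Without step 2: final = x=-1, z=7 (different)
Without step 3: final = x=6, z=0 (different)
Without step 4: final = x=0, z=0 (different)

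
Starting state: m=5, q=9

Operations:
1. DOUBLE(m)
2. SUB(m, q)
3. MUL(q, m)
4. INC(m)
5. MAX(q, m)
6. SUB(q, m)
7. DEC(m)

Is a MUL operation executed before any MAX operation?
Yes

First MUL: step 3
First MAX: step 5
Since 3 < 5, MUL comes first.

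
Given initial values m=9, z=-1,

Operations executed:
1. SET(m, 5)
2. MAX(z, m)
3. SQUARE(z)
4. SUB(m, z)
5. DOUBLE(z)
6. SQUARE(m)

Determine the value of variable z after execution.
z = 50

Tracing execution:
Step 1: SET(m, 5) → z = -1
Step 2: MAX(z, m) → z = 5
Step 3: SQUARE(z) → z = 25
Step 4: SUB(m, z) → z = 25
Step 5: DOUBLE(z) → z = 50
Step 6: SQUARE(m) → z = 50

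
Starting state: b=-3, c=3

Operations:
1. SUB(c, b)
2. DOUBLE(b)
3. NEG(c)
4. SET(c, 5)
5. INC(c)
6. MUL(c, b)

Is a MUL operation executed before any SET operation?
No

First MUL: step 6
First SET: step 4
Since 6 > 4, SET comes first.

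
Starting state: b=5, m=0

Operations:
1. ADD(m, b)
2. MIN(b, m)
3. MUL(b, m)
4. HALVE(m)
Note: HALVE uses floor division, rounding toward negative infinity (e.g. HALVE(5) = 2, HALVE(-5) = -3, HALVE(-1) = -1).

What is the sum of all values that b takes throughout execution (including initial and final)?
65

Values of b at each step:
Initial: b = 5
After step 1: b = 5
After step 2: b = 5
After step 3: b = 25
After step 4: b = 25
Sum = 5 + 5 + 5 + 25 + 25 = 65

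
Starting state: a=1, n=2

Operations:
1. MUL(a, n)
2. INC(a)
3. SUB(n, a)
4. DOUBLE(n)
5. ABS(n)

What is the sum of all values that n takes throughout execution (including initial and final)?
5

Values of n at each step:
Initial: n = 2
After step 1: n = 2
After step 2: n = 2
After step 3: n = -1
After step 4: n = -2
After step 5: n = 2
Sum = 2 + 2 + 2 + -1 + -2 + 2 = 5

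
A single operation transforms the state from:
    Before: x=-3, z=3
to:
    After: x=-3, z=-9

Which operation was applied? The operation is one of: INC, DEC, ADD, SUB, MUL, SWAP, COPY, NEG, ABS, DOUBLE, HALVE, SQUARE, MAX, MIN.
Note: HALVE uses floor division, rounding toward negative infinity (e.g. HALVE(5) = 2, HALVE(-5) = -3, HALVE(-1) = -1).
MUL(z, x)

Analyzing the change:
Before: x=-3, z=3
After: x=-3, z=-9
Variable z changed from 3 to -9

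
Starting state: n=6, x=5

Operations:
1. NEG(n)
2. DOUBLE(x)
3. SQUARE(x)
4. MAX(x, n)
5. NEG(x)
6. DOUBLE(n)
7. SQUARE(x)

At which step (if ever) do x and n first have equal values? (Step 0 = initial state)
Never

x and n never become equal during execution.

Comparing values at each step:
Initial: x=5, n=6
After step 1: x=5, n=-6
After step 2: x=10, n=-6
After step 3: x=100, n=-6
After step 4: x=100, n=-6
After step 5: x=-100, n=-6
After step 6: x=-100, n=-12
After step 7: x=10000, n=-12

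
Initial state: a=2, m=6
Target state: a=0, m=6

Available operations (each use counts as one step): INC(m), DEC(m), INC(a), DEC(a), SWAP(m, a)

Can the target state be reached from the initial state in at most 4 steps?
Yes

Path (2 steps): DEC(a) → DEC(a)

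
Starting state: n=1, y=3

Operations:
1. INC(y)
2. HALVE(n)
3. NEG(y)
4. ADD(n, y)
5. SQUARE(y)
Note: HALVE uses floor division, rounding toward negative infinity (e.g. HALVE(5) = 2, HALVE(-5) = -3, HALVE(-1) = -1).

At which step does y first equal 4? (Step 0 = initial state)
Step 1

Tracing y:
Initial: y = 3
After step 1: y = 4 ← first occurrence
After step 2: y = 4
After step 3: y = -4
After step 4: y = -4
After step 5: y = 16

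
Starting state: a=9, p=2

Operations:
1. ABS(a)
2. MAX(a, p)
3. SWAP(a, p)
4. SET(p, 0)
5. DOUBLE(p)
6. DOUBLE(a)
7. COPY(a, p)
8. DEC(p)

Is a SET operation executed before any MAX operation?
No

First SET: step 4
First MAX: step 2
Since 4 > 2, MAX comes first.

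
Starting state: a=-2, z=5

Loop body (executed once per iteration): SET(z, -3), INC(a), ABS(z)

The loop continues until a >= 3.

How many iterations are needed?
5

Tracing iterations:
Initial: a=-2, z=5
After iteration 1: a=-1, z=3
After iteration 2: a=0, z=3
After iteration 3: a=1, z=3
After iteration 4: a=2, z=3
After iteration 5: a=3, z=3
a >= 3 now holds, so the loop exits after 5 iterations.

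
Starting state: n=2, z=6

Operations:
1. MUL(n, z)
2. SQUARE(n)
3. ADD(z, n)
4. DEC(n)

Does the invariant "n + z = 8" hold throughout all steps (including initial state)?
No, violated after step 1

The invariant is violated after step 1.

State at each step:
Initial: n=2, z=6
After step 1: n=12, z=6
After step 2: n=144, z=6
After step 3: n=144, z=150
After step 4: n=143, z=150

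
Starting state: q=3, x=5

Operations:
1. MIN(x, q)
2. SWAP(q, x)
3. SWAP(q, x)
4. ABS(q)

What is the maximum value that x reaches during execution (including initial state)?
5

Values of x at each step:
Initial: x = 5 ← maximum
After step 1: x = 3
After step 2: x = 3
After step 3: x = 3
After step 4: x = 3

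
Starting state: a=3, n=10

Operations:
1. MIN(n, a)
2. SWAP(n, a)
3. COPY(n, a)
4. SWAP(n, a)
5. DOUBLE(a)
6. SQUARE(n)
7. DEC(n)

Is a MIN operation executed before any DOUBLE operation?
Yes

First MIN: step 1
First DOUBLE: step 5
Since 1 < 5, MIN comes first.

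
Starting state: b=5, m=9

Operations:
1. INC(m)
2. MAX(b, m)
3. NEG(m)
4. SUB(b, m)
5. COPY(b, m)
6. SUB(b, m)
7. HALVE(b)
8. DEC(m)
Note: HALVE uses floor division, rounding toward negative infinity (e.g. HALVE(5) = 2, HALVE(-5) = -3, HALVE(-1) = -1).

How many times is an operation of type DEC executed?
1

Counting DEC operations:
Step 8: DEC(m) ← DEC
Total: 1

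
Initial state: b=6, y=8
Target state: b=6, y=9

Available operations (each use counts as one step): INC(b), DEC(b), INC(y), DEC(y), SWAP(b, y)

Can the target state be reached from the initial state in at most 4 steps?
Yes

Path (1 step): INC(y)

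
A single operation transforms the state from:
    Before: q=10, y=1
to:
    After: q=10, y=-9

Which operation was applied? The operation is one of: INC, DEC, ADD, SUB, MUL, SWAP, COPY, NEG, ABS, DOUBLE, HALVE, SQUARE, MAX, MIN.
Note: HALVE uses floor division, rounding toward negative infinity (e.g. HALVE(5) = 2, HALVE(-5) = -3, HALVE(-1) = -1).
SUB(y, q)

Analyzing the change:
Before: q=10, y=1
After: q=10, y=-9
Variable y changed from 1 to -9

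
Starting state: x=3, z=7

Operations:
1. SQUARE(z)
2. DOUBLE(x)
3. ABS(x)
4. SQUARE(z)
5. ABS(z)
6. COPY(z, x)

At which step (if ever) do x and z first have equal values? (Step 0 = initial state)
Step 6

x and z first become equal after step 6.

Comparing values at each step:
Initial: x=3, z=7
After step 1: x=3, z=49
After step 2: x=6, z=49
After step 3: x=6, z=49
After step 4: x=6, z=2401
After step 5: x=6, z=2401
After step 6: x=6, z=6 ← equal!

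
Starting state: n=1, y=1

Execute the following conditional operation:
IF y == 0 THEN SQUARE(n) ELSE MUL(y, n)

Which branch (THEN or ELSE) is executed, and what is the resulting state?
Branch: ELSE, Final state: n=1, y=1

Evaluating condition: y == 0
y = 1
Condition is False, so ELSE branch executes
After MUL(y, n): n=1, y=1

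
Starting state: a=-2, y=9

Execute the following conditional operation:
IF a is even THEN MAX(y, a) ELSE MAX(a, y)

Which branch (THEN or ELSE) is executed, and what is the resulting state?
Branch: THEN, Final state: a=-2, y=9

Evaluating condition: a is even
Condition is True, so THEN branch executes
After MAX(y, a): a=-2, y=9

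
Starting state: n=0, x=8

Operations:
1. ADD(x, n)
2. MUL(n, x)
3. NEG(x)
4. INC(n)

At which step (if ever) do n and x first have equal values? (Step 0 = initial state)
Never

n and x never become equal during execution.

Comparing values at each step:
Initial: n=0, x=8
After step 1: n=0, x=8
After step 2: n=0, x=8
After step 3: n=0, x=-8
After step 4: n=1, x=-8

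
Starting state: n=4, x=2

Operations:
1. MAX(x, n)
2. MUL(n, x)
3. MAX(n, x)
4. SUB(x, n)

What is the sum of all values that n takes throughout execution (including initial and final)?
56

Values of n at each step:
Initial: n = 4
After step 1: n = 4
After step 2: n = 16
After step 3: n = 16
After step 4: n = 16
Sum = 4 + 4 + 16 + 16 + 16 = 56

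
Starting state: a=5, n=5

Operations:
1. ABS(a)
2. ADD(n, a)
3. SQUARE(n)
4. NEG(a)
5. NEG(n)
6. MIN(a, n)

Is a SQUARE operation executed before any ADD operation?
No

First SQUARE: step 3
First ADD: step 2
Since 3 > 2, ADD comes first.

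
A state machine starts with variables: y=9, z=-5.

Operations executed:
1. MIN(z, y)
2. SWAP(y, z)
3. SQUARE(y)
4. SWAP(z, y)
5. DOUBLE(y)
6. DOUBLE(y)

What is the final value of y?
y = 36

Tracing execution:
Step 1: MIN(z, y) → y = 9
Step 2: SWAP(y, z) → y = -5
Step 3: SQUARE(y) → y = 25
Step 4: SWAP(z, y) → y = 9
Step 5: DOUBLE(y) → y = 18
Step 6: DOUBLE(y) → y = 36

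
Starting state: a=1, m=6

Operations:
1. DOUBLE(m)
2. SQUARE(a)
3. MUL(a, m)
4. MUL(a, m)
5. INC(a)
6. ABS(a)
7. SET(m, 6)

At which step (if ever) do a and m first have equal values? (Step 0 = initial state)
Step 3

a and m first become equal after step 3.

Comparing values at each step:
Initial: a=1, m=6
After step 1: a=1, m=12
After step 2: a=1, m=12
After step 3: a=12, m=12 ← equal!
After step 4: a=144, m=12
After step 5: a=145, m=12
After step 6: a=145, m=12
After step 7: a=145, m=6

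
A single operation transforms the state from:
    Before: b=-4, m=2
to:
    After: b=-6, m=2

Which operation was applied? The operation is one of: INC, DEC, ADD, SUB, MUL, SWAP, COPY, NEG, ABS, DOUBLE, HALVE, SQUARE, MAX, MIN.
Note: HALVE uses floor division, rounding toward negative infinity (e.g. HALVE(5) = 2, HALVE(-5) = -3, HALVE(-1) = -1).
SUB(b, m)

Analyzing the change:
Before: b=-4, m=2
After: b=-6, m=2
Variable b changed from -4 to -6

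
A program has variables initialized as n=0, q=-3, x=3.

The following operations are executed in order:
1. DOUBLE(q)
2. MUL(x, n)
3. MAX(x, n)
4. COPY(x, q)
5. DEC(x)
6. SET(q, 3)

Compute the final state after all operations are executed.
{n: 0, q: 3, x: -7}

Step-by-step execution:
Initial: n=0, q=-3, x=3
After step 1 (DOUBLE(q)): n=0, q=-6, x=3
After step 2 (MUL(x, n)): n=0, q=-6, x=0
After step 3 (MAX(x, n)): n=0, q=-6, x=0
After step 4 (COPY(x, q)): n=0, q=-6, x=-6
After step 5 (DEC(x)): n=0, q=-6, x=-7
After step 6 (SET(q, 3)): n=0, q=3, x=-7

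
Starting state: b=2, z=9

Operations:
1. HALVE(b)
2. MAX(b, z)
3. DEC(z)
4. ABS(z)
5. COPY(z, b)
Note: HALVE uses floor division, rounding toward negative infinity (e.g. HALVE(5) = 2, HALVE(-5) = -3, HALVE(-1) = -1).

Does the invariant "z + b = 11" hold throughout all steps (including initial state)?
No, violated after step 1

The invariant is violated after step 1.

State at each step:
Initial: b=2, z=9
After step 1: b=1, z=9
After step 2: b=9, z=9
After step 3: b=9, z=8
After step 4: b=9, z=8
After step 5: b=9, z=9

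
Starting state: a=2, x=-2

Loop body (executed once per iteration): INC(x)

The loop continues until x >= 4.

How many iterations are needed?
6

Tracing iterations:
Initial: a=2, x=-2
After iteration 1: a=2, x=-1
After iteration 2: a=2, x=0
After iteration 3: a=2, x=1
After iteration 4: a=2, x=2
After iteration 5: a=2, x=3
After iteration 6: a=2, x=4
x >= 4 now holds, so the loop exits after 6 iterations.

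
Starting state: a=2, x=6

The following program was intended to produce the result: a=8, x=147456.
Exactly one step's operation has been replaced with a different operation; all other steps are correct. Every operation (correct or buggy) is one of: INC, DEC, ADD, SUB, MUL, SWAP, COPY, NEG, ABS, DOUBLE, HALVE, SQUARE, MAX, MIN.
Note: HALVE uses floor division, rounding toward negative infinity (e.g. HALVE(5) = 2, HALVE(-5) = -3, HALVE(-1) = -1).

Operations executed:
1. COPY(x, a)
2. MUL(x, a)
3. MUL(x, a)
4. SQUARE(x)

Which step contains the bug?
Step 1

Trace with buggy code:
Initial: a=2, x=6
After step 1: a=2, x=2
After step 2: a=2, x=4
After step 3: a=2, x=8
After step 4: a=2, x=64
Actual final a=2, x=64 ≠ expected a=8, x=147456.
Step 1 is the only position where a single-operation replacement can produce the expected result.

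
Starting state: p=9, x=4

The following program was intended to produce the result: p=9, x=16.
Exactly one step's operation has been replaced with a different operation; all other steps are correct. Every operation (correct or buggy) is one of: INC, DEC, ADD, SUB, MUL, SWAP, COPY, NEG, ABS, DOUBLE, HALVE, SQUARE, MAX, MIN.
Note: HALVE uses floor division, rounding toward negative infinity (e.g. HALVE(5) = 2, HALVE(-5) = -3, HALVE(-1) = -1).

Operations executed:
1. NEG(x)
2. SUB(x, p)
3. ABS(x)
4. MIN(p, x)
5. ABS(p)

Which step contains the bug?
Step 2

Trace with buggy code:
Initial: p=9, x=4
After step 1: p=9, x=-4
After step 2: p=9, x=-13
After step 3: p=9, x=13
After step 4: p=9, x=13
After step 5: p=9, x=13
Actual final p=9, x=13 ≠ expected p=9, x=16.
Step 2 is the only position where a single-operation replacement can produce the expected result.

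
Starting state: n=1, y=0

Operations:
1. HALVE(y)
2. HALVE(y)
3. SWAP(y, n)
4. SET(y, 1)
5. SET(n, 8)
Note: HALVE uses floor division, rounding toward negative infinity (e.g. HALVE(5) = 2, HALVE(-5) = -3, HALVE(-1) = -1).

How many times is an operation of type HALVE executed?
2

Counting HALVE operations:
Step 1: HALVE(y) ← HALVE
Step 2: HALVE(y) ← HALVE
Total: 2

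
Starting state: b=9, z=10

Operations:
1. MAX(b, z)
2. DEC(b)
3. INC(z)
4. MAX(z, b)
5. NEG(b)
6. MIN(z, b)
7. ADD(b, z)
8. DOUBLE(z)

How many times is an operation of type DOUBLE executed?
1

Counting DOUBLE operations:
Step 8: DOUBLE(z) ← DOUBLE
Total: 1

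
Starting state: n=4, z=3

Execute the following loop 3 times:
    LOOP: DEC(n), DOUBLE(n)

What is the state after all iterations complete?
n=18, z=3

Iteration trace:
Start: n=4, z=3
After iteration 1: n=6, z=3
After iteration 2: n=10, z=3
After iteration 3: n=18, z=3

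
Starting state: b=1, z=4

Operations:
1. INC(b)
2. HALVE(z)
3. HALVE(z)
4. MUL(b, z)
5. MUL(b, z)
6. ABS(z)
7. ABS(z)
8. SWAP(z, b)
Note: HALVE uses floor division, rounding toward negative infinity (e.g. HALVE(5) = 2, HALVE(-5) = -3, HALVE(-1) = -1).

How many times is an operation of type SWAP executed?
1

Counting SWAP operations:
Step 8: SWAP(z, b) ← SWAP
Total: 1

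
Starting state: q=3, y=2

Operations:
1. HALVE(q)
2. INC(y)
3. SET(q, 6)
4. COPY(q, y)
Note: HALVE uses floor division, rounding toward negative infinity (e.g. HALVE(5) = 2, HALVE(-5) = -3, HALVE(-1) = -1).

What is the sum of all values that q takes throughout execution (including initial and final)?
14

Values of q at each step:
Initial: q = 3
After step 1: q = 1
After step 2: q = 1
After step 3: q = 6
After step 4: q = 3
Sum = 3 + 1 + 1 + 6 + 3 = 14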